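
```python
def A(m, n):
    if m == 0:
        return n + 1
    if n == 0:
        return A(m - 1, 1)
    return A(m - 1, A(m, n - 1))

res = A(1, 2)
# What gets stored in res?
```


A(1, 2)
= A(0, A(1, 1))
First compute A(1, 1) = 3
= A(0, 3)
= 4


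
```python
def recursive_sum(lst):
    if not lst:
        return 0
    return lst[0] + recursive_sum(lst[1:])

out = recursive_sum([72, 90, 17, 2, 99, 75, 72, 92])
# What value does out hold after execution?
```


recursive_sum([72, 90, 17, 2, 99, 75, 72, 92])
= 72 + recursive_sum([90, 17, 2, 99, 75, 72, 92])
= 72 + 90 + recursive_sum([17, 2, 99, 75, 72, 92])
= 72 + 90 + 17 + recursive_sum([2, 99, 75, 72, 92])
= 72 + 90 + 17 + 2 + recursive_sum([99, 75, 72, 92])
= 72 + 90 + 17 + 2 + 99 + recursive_sum([75, 72, 92])
= 72 + 90 + 17 + 2 + 99 + 75 + recursive_sum([72, 92])
= 72 + 90 + 17 + 2 + 99 + 75 + 72 + recursive_sum([92])
= 72 + 90 + 17 + 2 + 99 + 75 + 72 + 92 + recursive_sum([])
= 72 + 90 + 17 + 2 + 99 + 75 + 72 + 92 + 0
= 519


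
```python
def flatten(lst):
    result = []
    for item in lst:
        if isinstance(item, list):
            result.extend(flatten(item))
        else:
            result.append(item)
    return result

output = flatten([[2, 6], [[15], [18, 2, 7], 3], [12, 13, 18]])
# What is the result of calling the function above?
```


flatten([[2, 6], [[15], [18, 2, 7], 3], [12, 13, 18]])
Processing each element:
  [2, 6] is a list -> flatten recursively -> [2, 6]
  [[15], [18, 2, 7], 3] is a list -> flatten recursively -> [15, 18, 2, 7, 3]
  [12, 13, 18] is a list -> flatten recursively -> [12, 13, 18]
= [2, 6, 15, 18, 2, 7, 3, 12, 13, 18]


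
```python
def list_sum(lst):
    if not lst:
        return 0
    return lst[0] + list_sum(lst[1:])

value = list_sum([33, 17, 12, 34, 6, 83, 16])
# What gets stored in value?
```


list_sum([33, 17, 12, 34, 6, 83, 16])
= 33 + list_sum([17, 12, 34, 6, 83, 16])
= 33 + 17 + list_sum([12, 34, 6, 83, 16])
= 33 + 17 + 12 + list_sum([34, 6, 83, 16])
= 33 + 17 + 12 + 34 + list_sum([6, 83, 16])
= 33 + 17 + 12 + 34 + 6 + list_sum([83, 16])
= 33 + 17 + 12 + 34 + 6 + 83 + list_sum([16])
= 33 + 17 + 12 + 34 + 6 + 83 + 16 + list_sum([])
= 33 + 17 + 12 + 34 + 6 + 83 + 16 + 0
= 201


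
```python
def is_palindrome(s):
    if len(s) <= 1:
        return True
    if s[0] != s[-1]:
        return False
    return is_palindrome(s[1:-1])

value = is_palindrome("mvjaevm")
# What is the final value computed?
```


is_palindrome("mvjaevm")
"mvjaevm": s[0]='m' == s[-1]='m' -> is_palindrome("vjaev")
"vjaev": s[0]='v' == s[-1]='v' -> is_palindrome("jae")
"jae": s[0]='j' != s[-1]='e' -> False
= False


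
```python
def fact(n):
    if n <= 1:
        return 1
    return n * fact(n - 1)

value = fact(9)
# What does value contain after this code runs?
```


fact(9)
= 9 * fact(8)
= 9 * 8 * fact(7)
= 9 * 8 * 7 * fact(6)
= 9 * 8 * 7 * 6 * fact(5)
= 9 * 8 * 7 * 6 * 5 * fact(4)
= 9 * 8 * 7 * 6 * 5 * 4 * fact(3)
= 9 * 8 * 7 * 6 * 5 * 4 * 3 * fact(2)
= 9 * 8 * 7 * 6 * 5 * 4 * 3 * 2 * fact(1)
= 9 * 8 * 7 * 6 * 5 * 4 * 3 * 2 * 1
= 362880


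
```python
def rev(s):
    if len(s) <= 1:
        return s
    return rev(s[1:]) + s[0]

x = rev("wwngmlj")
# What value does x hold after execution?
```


rev("wwngmlj")
= rev("wngmlj") + "w"
= rev("ngmlj") + "w" + "w"
= rev("gmlj") + "n" + "w" + "w"
= rev("mlj") + "g" + "n" + "w" + "w"
= rev("lj") + "m" + "g" + "n" + "w" + "w"
= rev("j") + "l" + "m" + "g" + "n" + "w" + "w"
= "j" + "l" + "m" + "g" + "n" + "w" + "w"
= "jlmgnww"


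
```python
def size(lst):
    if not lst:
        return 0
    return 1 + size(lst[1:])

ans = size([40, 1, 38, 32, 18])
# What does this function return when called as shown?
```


size([40, 1, 38, 32, 18])
= 1 + size([1, 38, 32, 18])
= 1 + 1 + size([38, 32, 18])
= 1 + 1 + 1 + size([32, 18])
= 1 + 1 + 1 + 1 + size([18])
= 1 + 1 + 1 + 1 + 1 + size([])
= 1 + 1 + 1 + 1 + 1 + 0
= 5


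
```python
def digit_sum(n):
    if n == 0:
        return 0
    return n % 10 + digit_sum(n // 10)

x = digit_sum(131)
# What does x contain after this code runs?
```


digit_sum(131)
= 1 + digit_sum(13)
= 1 + 3 + digit_sum(1)
= 1 + 3 + 1 + digit_sum(0)
= 1 + 3 + 1 + 0
= 5


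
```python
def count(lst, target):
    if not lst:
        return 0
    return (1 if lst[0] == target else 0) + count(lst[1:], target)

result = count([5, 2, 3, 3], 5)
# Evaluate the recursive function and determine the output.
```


count([5, 2, 3, 3], 5)
lst[0]=5 == 5: 1 + count([2, 3, 3], 5)
lst[0]=2 != 5: 0 + count([3, 3], 5)
lst[0]=3 != 5: 0 + count([3], 5)
lst[0]=3 != 5: 0 + count([], 5)
= 1


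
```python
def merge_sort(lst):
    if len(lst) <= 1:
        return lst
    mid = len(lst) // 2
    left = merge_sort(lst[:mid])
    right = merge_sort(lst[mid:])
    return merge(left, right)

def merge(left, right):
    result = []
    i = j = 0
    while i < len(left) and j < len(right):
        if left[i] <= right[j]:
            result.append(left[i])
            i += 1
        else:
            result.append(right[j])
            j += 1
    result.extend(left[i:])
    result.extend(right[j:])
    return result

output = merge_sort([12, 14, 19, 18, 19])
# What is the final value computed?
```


merge_sort([12, 14, 19, 18, 19])
Split into [12, 14] and [19, 18, 19]
Left sorted: [12, 14]
Right sorted: [18, 19, 19]
Merge [12, 14] and [18, 19, 19]
= [12, 14, 18, 19, 19]


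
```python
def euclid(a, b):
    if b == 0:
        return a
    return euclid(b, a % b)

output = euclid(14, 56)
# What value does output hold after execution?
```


euclid(14, 56)
= euclid(56, 14 % 56) = euclid(56, 14)
= euclid(14, 56 % 14) = euclid(14, 0)
b == 0, return a = 14


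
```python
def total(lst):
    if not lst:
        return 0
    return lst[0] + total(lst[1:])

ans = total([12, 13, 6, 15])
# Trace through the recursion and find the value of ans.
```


total([12, 13, 6, 15])
= 12 + total([13, 6, 15])
= 12 + 13 + total([6, 15])
= 12 + 13 + 6 + total([15])
= 12 + 13 + 6 + 15 + total([])
= 12 + 13 + 6 + 15 + 0
= 46


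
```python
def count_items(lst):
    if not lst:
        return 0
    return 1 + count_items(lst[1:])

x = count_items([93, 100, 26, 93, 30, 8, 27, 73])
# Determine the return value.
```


count_items([93, 100, 26, 93, 30, 8, 27, 73])
= 1 + count_items([100, 26, 93, 30, 8, 27, 73])
= 1 + 1 + count_items([26, 93, 30, 8, 27, 73])
= 1 + 1 + 1 + count_items([93, 30, 8, 27, 73])
= 1 + 1 + 1 + 1 + count_items([30, 8, 27, 73])
= 1 + 1 + 1 + 1 + 1 + count_items([8, 27, 73])
= 1 + 1 + 1 + 1 + 1 + 1 + count_items([27, 73])
= 1 + 1 + 1 + 1 + 1 + 1 + 1 + count_items([73])
= 1 + 1 + 1 + 1 + 1 + 1 + 1 + 1 + count_items([])
= 1 + 1 + 1 + 1 + 1 + 1 + 1 + 1 + 0
= 8


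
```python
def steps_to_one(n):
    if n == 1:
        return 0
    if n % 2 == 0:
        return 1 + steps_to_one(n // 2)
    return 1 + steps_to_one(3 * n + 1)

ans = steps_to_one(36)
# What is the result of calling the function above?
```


steps_to_one(36)
36 is even -> steps_to_one(18)
18 is even -> steps_to_one(9)
9 is odd -> 3*9+1 = 28 -> steps_to_one(28)
28 is even -> steps_to_one(14)
14 is even -> steps_to_one(7)
7 is odd -> 3*7+1 = 22 -> steps_to_one(22)
22 is even -> steps_to_one(11)
11 is odd -> 3*11+1 = 34 -> steps_to_one(34)
34 is even -> steps_to_one(17)
17 is odd -> 3*17+1 = 52 -> steps_to_one(52)
52 is even -> steps_to_one(26)
26 is even -> steps_to_one(13)
13 is odd -> 3*13+1 = 40 -> steps_to_one(40)
40 is even -> steps_to_one(20)
20 is even -> steps_to_one(10)
10 is even -> steps_to_one(5)
5 is odd -> 3*5+1 = 16 -> steps_to_one(16)
16 is even -> steps_to_one(8)
8 is even -> steps_to_one(4)
4 is even -> steps_to_one(2)
2 is even -> steps_to_one(1)
Reached 1 after 21 steps
= 21


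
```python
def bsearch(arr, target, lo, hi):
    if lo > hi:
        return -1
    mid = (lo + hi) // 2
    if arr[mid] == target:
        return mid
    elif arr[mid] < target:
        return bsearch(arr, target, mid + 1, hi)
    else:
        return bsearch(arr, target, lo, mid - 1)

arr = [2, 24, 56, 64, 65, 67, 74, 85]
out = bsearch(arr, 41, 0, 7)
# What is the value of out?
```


bsearch(arr, 41, 0, 7)
lo=0, hi=7, mid=3, arr[mid]=64
64 > 41, search left half
lo=0, hi=2, mid=1, arr[mid]=24
24 < 41, search right half
lo=2, hi=2, mid=2, arr[mid]=56
56 > 41, search left half
lo > hi, target not found, return -1
= -1


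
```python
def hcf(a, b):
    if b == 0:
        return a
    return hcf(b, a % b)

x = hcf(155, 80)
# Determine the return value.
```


hcf(155, 80)
= hcf(80, 155 % 80) = hcf(80, 75)
= hcf(75, 80 % 75) = hcf(75, 5)
= hcf(5, 75 % 5) = hcf(5, 0)
b == 0, return a = 5


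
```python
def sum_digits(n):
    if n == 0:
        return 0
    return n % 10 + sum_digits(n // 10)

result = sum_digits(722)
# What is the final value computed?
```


sum_digits(722)
= 2 + sum_digits(72)
= 2 + 2 + sum_digits(7)
= 2 + 2 + 7 + sum_digits(0)
= 2 + 2 + 7 + 0
= 11


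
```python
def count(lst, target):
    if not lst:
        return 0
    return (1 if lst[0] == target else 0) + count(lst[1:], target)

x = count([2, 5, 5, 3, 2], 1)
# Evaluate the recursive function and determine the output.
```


count([2, 5, 5, 3, 2], 1)
lst[0]=2 != 1: 0 + count([5, 5, 3, 2], 1)
lst[0]=5 != 1: 0 + count([5, 3, 2], 1)
lst[0]=5 != 1: 0 + count([3, 2], 1)
lst[0]=3 != 1: 0 + count([2], 1)
lst[0]=2 != 1: 0 + count([], 1)
= 0


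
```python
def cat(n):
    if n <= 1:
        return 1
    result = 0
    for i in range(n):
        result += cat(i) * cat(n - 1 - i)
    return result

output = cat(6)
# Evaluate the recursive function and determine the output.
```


cat(6)
= sum of cat(i) * cat(6-1-i) for i in 0..5
First compute sub-values bottom-up:
  cat(0) = 1, cat(1) = 1
  cat(2) = 1*1 + 1*1 = 2
  cat(3) = 1*2 + 1*1 + 2*1 = 5
  cat(4) = 1*5 + 1*2 + 2*1 + 5*1 = 14
  cat(5) = 1*14 + 1*5 + 2*2 + 5*1 + 14*1 = 42
Now cat(6):
  cat(0)*cat(5) = 1*42 = 42
  cat(1)*cat(4) = 1*14 = 14
  cat(2)*cat(3) = 2*5 = 10
  cat(3)*cat(2) = 5*2 = 10
  cat(4)*cat(1) = 14*1 = 14
  cat(5)*cat(0) = 42*1 = 42
= 42 + 14 + 10 + 10 + 14 + 42
= 132


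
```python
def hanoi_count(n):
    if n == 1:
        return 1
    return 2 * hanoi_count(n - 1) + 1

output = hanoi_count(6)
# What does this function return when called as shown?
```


hanoi_count(6)
= 2 * hanoi_count(5) + 1
= 2 * (2 * hanoi_count(4) + 1) + 1
= 2 * (2 * (2 * hanoi_count(3) + 1) + 1) + 1
= 2 * (2 * (2 * (2 * hanoi_count(2) + 1) + 1) + 1) + 1
= 2 * (2 * (2 * (2 * (2 * hanoi_count(1) + 1) + 1) + 1) + 1) + 1
Now compute bottom-up:
hanoi_count(1) = 1
hanoi_count(2) = 2 * 1 + 1 = 3
hanoi_count(3) = 2 * 3 + 1 = 7
hanoi_count(4) = 2 * 7 + 1 = 15
hanoi_count(5) = 2 * 15 + 1 = 31
hanoi_count(6) = 2 * 31 + 1 = 63
= 63


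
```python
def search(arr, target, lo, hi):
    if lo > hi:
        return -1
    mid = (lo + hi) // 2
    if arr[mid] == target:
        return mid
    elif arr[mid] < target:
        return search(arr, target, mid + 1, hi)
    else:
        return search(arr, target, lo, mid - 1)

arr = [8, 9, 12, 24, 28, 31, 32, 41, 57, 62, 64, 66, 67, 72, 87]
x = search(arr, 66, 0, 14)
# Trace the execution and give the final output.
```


search(arr, 66, 0, 14)
lo=0, hi=14, mid=7, arr[mid]=41
41 < 66, search right half
lo=8, hi=14, mid=11, arr[mid]=66
arr[11] == 66, found at index 11
= 11


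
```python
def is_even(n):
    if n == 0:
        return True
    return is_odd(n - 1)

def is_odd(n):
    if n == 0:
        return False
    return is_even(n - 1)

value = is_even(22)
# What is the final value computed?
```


is_even(22)
= is_odd(21)
= is_even(20)
= is_odd(19)
= is_even(18)
= is_odd(17)
= is_even(16)
= is_odd(15)
= is_even(14)
= is_odd(13)
= is_even(12)
= is_odd(11)
= is_even(10)
= is_odd(9)
= is_even(8)
= is_odd(7)
= is_even(6)
= is_odd(5)
= is_even(4)
= is_odd(3)
= is_even(2)
= is_odd(1)
= is_even(0)
n == 0: return True
= True


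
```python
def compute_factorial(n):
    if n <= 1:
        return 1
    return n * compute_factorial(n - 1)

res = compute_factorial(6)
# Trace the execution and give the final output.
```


compute_factorial(6)
= 6 * compute_factorial(5)
= 6 * 5 * compute_factorial(4)
= 6 * 5 * 4 * compute_factorial(3)
= 6 * 5 * 4 * 3 * compute_factorial(2)
= 6 * 5 * 4 * 3 * 2 * compute_factorial(1)
= 6 * 5 * 4 * 3 * 2 * 1
= 720


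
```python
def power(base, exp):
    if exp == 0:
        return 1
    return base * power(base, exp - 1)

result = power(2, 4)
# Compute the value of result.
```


power(2, 4)
= 2 * power(2, 3)
= 2 * 2 * power(2, 2)
= 2 * 2 * 2 * power(2, 1)
= 2 * 2 * 2 * 2 * power(2, 0)
= 2 * 2 * 2 * 2 * 1
= 16


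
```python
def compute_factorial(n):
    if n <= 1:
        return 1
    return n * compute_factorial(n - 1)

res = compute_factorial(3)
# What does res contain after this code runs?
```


compute_factorial(3)
= 3 * compute_factorial(2)
= 3 * 2 * compute_factorial(1)
= 3 * 2 * 1
= 6


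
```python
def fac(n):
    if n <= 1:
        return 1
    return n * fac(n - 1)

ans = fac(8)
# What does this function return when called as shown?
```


fac(8)
= 8 * fac(7)
= 8 * 7 * fac(6)
= 8 * 7 * 6 * fac(5)
= 8 * 7 * 6 * 5 * fac(4)
= 8 * 7 * 6 * 5 * 4 * fac(3)
= 8 * 7 * 6 * 5 * 4 * 3 * fac(2)
= 8 * 7 * 6 * 5 * 4 * 3 * 2 * fac(1)
= 8 * 7 * 6 * 5 * 4 * 3 * 2 * 1
= 40320


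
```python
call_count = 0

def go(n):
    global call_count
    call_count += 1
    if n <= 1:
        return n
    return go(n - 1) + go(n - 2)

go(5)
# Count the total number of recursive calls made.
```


go(5) calls go(4) and go(3); each non-base call branches into two more.
Let C(k) = total number of calls made by go(k), including the call to go(k) itself.
Base cases: C(0) = 1, C(1) = 1
Recurrence: C(k) = 1 + C(k-1) + C(k-2)
  C(2) = 1 + C(1) + C(0) = 1 + 1 + 1 = 3
  C(3) = 1 + C(2) + C(1) = 1 + 3 + 1 = 5
  C(4) = 1 + C(3) + C(2) = 1 + 5 + 3 = 9
  C(5) = 1 + C(4) + C(3) = 1 + 9 + 5 = 15
Total calls = C(5) = 15


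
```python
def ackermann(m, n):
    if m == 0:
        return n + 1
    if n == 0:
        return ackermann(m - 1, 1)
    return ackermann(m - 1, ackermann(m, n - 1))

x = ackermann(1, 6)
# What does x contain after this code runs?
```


ackermann(1, 6)
= ackermann(0, ackermann(1, 5))
First compute ackermann(1, 5) = 7
= ackermann(0, 7)
= 8


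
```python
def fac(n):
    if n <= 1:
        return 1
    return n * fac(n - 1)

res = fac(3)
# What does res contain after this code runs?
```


fac(3)
= 3 * fac(2)
= 3 * 2 * fac(1)
= 3 * 2 * 1
= 6


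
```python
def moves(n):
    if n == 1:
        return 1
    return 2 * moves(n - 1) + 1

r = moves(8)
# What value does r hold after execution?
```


moves(8)
= 2 * moves(7) + 1
= 2 * (2 * moves(6) + 1) + 1
= 2 * (2 * (2 * moves(5) + 1) + 1) + 1
= 2 * (2 * (2 * (2 * moves(4) + 1) + 1) + 1) + 1
= 2 * (2 * (2 * (2 * (2 * moves(3) + 1) + 1) + 1) + 1) + 1
= 2 * (2 * (2 * (2 * (2 * (2 * moves(2) + 1) + 1) + 1) + 1) + 1) + 1
= 2 * (2 * (2 * (2 * (2 * (2 * (2 * moves(1) + 1) + 1) + 1) + 1) + 1) + 1) + 1
Now compute bottom-up:
moves(1) = 1
moves(2) = 2 * 1 + 1 = 3
moves(3) = 2 * 3 + 1 = 7
moves(4) = 2 * 7 + 1 = 15
moves(5) = 2 * 15 + 1 = 31
moves(6) = 2 * 31 + 1 = 63
moves(7) = 2 * 63 + 1 = 127
moves(8) = 2 * 127 + 1 = 255
= 255


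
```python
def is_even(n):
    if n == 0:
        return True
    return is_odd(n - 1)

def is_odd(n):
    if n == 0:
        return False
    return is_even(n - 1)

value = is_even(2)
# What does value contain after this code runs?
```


is_even(2)
= is_odd(1)
= is_even(0)
n == 0: return True
= True


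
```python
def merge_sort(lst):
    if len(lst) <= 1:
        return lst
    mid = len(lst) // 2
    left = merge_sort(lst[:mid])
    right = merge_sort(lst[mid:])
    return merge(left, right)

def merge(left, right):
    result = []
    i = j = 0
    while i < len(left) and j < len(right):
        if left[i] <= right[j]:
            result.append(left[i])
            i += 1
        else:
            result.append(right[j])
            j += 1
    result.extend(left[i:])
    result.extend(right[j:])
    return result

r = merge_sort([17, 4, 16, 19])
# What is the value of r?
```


merge_sort([17, 4, 16, 19])
Split into [17, 4] and [16, 19]
Left sorted: [4, 17]
Right sorted: [16, 19]
Merge [4, 17] and [16, 19]
= [4, 16, 17, 19]


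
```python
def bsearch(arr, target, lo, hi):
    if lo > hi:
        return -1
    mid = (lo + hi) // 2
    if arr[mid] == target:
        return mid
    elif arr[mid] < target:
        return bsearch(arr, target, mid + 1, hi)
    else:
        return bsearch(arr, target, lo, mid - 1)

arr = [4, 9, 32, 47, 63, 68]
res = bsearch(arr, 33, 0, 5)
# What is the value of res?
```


bsearch(arr, 33, 0, 5)
lo=0, hi=5, mid=2, arr[mid]=32
32 < 33, search right half
lo=3, hi=5, mid=4, arr[mid]=63
63 > 33, search left half
lo=3, hi=3, mid=3, arr[mid]=47
47 > 33, search left half
lo > hi, target not found, return -1
= -1


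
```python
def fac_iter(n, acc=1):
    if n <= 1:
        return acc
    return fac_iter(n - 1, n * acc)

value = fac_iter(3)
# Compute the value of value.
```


fac_iter(3, 1)
= fac_iter(2, 3 * 1) = fac_iter(2, 3)
= fac_iter(1, 2 * 3) = fac_iter(1, 6)
n <= 1, return acc = 6


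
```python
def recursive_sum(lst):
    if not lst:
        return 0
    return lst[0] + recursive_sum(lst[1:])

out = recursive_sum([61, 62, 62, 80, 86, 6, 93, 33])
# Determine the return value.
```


recursive_sum([61, 62, 62, 80, 86, 6, 93, 33])
= 61 + recursive_sum([62, 62, 80, 86, 6, 93, 33])
= 61 + 62 + recursive_sum([62, 80, 86, 6, 93, 33])
= 61 + 62 + 62 + recursive_sum([80, 86, 6, 93, 33])
= 61 + 62 + 62 + 80 + recursive_sum([86, 6, 93, 33])
= 61 + 62 + 62 + 80 + 86 + recursive_sum([6, 93, 33])
= 61 + 62 + 62 + 80 + 86 + 6 + recursive_sum([93, 33])
= 61 + 62 + 62 + 80 + 86 + 6 + 93 + recursive_sum([33])
= 61 + 62 + 62 + 80 + 86 + 6 + 93 + 33 + recursive_sum([])
= 61 + 62 + 62 + 80 + 86 + 6 + 93 + 33 + 0
= 483


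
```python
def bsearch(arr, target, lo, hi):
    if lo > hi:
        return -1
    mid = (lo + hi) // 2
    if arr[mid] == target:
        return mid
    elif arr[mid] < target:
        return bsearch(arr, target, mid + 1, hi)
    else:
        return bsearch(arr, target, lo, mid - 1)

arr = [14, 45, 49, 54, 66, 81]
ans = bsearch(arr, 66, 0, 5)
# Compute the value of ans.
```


bsearch(arr, 66, 0, 5)
lo=0, hi=5, mid=2, arr[mid]=49
49 < 66, search right half
lo=3, hi=5, mid=4, arr[mid]=66
arr[4] == 66, found at index 4
= 4


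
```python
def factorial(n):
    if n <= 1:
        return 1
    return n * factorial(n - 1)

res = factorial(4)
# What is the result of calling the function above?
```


factorial(4)
= 4 * factorial(3)
= 4 * 3 * factorial(2)
= 4 * 3 * 2 * factorial(1)
= 4 * 3 * 2 * 1
= 24


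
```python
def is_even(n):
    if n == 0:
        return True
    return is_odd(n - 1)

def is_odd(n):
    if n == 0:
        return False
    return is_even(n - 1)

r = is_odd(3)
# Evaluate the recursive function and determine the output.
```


is_odd(3)
= is_even(2)
= is_odd(1)
= is_even(0)
n == 0: return True
= True


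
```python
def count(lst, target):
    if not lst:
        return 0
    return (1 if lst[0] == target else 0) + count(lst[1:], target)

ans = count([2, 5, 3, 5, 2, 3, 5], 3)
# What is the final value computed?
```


count([2, 5, 3, 5, 2, 3, 5], 3)
lst[0]=2 != 3: 0 + count([5, 3, 5, 2, 3, 5], 3)
lst[0]=5 != 3: 0 + count([3, 5, 2, 3, 5], 3)
lst[0]=3 == 3: 1 + count([5, 2, 3, 5], 3)
lst[0]=5 != 3: 0 + count([2, 3, 5], 3)
lst[0]=2 != 3: 0 + count([3, 5], 3)
lst[0]=3 == 3: 1 + count([5], 3)
lst[0]=5 != 3: 0 + count([], 3)
= 2


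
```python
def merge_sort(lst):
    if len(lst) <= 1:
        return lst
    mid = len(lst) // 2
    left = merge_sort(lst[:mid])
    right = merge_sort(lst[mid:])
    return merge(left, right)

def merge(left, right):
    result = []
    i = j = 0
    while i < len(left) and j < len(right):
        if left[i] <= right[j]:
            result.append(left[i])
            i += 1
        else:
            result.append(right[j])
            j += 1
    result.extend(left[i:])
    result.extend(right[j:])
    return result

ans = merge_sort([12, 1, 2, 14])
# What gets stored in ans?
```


merge_sort([12, 1, 2, 14])
Split into [12, 1] and [2, 14]
Left sorted: [1, 12]
Right sorted: [2, 14]
Merge [1, 12] and [2, 14]
= [1, 2, 12, 14]


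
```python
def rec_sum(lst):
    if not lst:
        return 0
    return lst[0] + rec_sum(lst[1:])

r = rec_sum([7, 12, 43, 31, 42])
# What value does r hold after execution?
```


rec_sum([7, 12, 43, 31, 42])
= 7 + rec_sum([12, 43, 31, 42])
= 7 + 12 + rec_sum([43, 31, 42])
= 7 + 12 + 43 + rec_sum([31, 42])
= 7 + 12 + 43 + 31 + rec_sum([42])
= 7 + 12 + 43 + 31 + 42 + rec_sum([])
= 7 + 12 + 43 + 31 + 42 + 0
= 135


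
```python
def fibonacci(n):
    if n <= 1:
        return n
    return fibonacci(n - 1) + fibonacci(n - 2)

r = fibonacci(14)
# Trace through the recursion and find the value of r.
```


fibonacci(14)
= fibonacci(13) + fibonacci(12)
= (fibonacci(12) + fibonacci(11)) + fibonacci(12)
Computing bottom-up: fibonacci(0)=0, fibonacci(1)=1, fibonacci(2)=1, fibonacci(3)=2, fibonacci(4)=3, fibonacci(5)=5, fibonacci(6)=8, fibonacci(7)=13, fibonacci(8)=21, fibonacci(9)=34, fibonacci(10)=55, fibonacci(11)=89, fibonacci(12)=144, fibonacci(13)=233, fibonacci(14)=377
= 377


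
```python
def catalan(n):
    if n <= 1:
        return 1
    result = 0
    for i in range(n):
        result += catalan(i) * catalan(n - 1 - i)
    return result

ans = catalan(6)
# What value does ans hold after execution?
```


catalan(6)
= sum of catalan(i) * catalan(6-1-i) for i in 0..5
First compute sub-values bottom-up:
  catalan(0) = 1, catalan(1) = 1
  catalan(2) = 1*1 + 1*1 = 2
  catalan(3) = 1*2 + 1*1 + 2*1 = 5
  catalan(4) = 1*5 + 1*2 + 2*1 + 5*1 = 14
  catalan(5) = 1*14 + 1*5 + 2*2 + 5*1 + 14*1 = 42
Now catalan(6):
  catalan(0)*catalan(5) = 1*42 = 42
  catalan(1)*catalan(4) = 1*14 = 14
  catalan(2)*catalan(3) = 2*5 = 10
  catalan(3)*catalan(2) = 5*2 = 10
  catalan(4)*catalan(1) = 14*1 = 14
  catalan(5)*catalan(0) = 42*1 = 42
= 42 + 14 + 10 + 10 + 14 + 42
= 132


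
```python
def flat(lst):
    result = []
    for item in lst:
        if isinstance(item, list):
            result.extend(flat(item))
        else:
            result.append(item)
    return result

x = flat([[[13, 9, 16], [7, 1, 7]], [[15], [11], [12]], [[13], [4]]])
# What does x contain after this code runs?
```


flat([[[13, 9, 16], [7, 1, 7]], [[15], [11], [12]], [[13], [4]]])
Processing each element:
  [[13, 9, 16], [7, 1, 7]] is a list -> flat recursively -> [13, 9, 16, 7, 1, 7]
  [[15], [11], [12]] is a list -> flat recursively -> [15, 11, 12]
  [[13], [4]] is a list -> flat recursively -> [13, 4]
= [13, 9, 16, 7, 1, 7, 15, 11, 12, 13, 4]


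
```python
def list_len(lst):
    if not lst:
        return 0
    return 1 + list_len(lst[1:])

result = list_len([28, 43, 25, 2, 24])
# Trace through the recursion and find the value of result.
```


list_len([28, 43, 25, 2, 24])
= 1 + list_len([43, 25, 2, 24])
= 1 + 1 + list_len([25, 2, 24])
= 1 + 1 + 1 + list_len([2, 24])
= 1 + 1 + 1 + 1 + list_len([24])
= 1 + 1 + 1 + 1 + 1 + list_len([])
= 1 + 1 + 1 + 1 + 1 + 0
= 5


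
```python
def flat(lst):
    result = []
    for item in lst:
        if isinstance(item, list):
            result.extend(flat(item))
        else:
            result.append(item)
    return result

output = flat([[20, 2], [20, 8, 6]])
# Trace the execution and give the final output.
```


flat([[20, 2], [20, 8, 6]])
Processing each element:
  [20, 2] is a list -> flat recursively -> [20, 2]
  [20, 8, 6] is a list -> flat recursively -> [20, 8, 6]
= [20, 2, 20, 8, 6]


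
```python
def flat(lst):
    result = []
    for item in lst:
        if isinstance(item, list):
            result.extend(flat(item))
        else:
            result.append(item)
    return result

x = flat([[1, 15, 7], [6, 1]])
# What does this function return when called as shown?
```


flat([[1, 15, 7], [6, 1]])
Processing each element:
  [1, 15, 7] is a list -> flat recursively -> [1, 15, 7]
  [6, 1] is a list -> flat recursively -> [6, 1]
= [1, 15, 7, 6, 1]


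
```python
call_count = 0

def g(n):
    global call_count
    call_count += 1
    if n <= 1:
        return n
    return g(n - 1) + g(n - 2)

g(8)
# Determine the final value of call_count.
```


g(8) calls g(7) and g(6); each non-base call branches into two more.
Let C(k) = total number of calls made by g(k), including the call to g(k) itself.
Base cases: C(0) = 1, C(1) = 1
Recurrence: C(k) = 1 + C(k-1) + C(k-2)
  C(2) = 1 + C(1) + C(0) = 1 + 1 + 1 = 3
  C(3) = 1 + C(2) + C(1) = 1 + 3 + 1 = 5
  C(4) = 1 + C(3) + C(2) = 1 + 5 + 3 = 9
  C(5) = 1 + C(4) + C(3) = 1 + 9 + 5 = 15
  C(6) = 1 + C(5) + C(4) = 1 + 15 + 9 = 25
  C(7) = 1 + C(6) + C(5) = 1 + 25 + 15 = 41
  C(8) = 1 + C(7) + C(6) = 1 + 41 + 25 = 67
Total calls = C(8) = 67


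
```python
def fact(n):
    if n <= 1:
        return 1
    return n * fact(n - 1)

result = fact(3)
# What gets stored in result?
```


fact(3)
= 3 * fact(2)
= 3 * 2 * fact(1)
= 3 * 2 * 1
= 6


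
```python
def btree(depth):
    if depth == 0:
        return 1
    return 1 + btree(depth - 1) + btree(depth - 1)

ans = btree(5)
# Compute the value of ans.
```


btree(5)
= 1 + btree(4) + btree(4)
= 1 + 2 * btree(4)
btree(k) = 2^(k+1) - 1
btree(0) = 1
btree(1) = 3
btree(2) = 7
btree(3) = 15
btree(4) = 31
btree(5) = 2^6 - 1 = 63


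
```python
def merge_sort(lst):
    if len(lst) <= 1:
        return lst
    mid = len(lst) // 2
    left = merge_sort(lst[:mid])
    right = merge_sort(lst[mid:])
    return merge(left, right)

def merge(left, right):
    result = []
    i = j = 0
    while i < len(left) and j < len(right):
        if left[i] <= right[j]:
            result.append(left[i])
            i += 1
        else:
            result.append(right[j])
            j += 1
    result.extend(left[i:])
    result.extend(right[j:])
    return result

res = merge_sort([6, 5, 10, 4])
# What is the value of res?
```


merge_sort([6, 5, 10, 4])
Split into [6, 5] and [10, 4]
Left sorted: [5, 6]
Right sorted: [4, 10]
Merge [5, 6] and [4, 10]
= [4, 5, 6, 10]


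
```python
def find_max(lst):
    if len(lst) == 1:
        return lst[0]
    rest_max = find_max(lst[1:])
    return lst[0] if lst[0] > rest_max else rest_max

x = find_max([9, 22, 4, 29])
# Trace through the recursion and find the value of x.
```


find_max([9, 22, 4, 29])
= compare 9 with find_max([22, 4, 29])
= compare 22 with find_max([4, 29])
= compare 4 with find_max([29])
Base: find_max([29]) = 29
compare 4 with 29: max = 29
compare 22 with 29: max = 29
compare 9 with 29: max = 29
= 29


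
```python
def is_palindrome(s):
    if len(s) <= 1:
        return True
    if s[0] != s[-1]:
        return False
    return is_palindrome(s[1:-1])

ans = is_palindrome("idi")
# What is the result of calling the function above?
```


is_palindrome("idi")
"idi": s[0]='i' == s[-1]='i' -> is_palindrome("d")
"d": len <= 1 -> True
= True


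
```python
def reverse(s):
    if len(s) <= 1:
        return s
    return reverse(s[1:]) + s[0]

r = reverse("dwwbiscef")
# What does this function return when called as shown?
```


reverse("dwwbiscef")
= reverse("wwbiscef") + "d"
= reverse("wbiscef") + "w" + "d"
= reverse("biscef") + "w" + "w" + "d"
= reverse("iscef") + "b" + "w" + "w" + "d"
= reverse("scef") + "i" + "b" + "w" + "w" + "d"
= reverse("cef") + "s" + "i" + "b" + "w" + "w" + "d"
= reverse("ef") + "c" + "s" + "i" + "b" + "w" + "w" + "d"
= reverse("f") + "e" + "c" + "s" + "i" + "b" + "w" + "w" + "d"
= "f" + "e" + "c" + "s" + "i" + "b" + "w" + "w" + "d"
= "fecsibwwd"


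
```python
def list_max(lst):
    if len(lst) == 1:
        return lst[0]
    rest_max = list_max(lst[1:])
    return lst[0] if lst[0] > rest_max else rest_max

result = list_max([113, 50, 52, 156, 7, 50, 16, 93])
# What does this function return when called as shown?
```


list_max([113, 50, 52, 156, 7, 50, 16, 93])
= compare 113 with list_max([50, 52, 156, 7, 50, 16, 93])
= compare 50 with list_max([52, 156, 7, 50, 16, 93])
= compare 52 with list_max([156, 7, 50, 16, 93])
= compare 156 with list_max([7, 50, 16, 93])
= compare 7 with list_max([50, 16, 93])
= compare 50 with list_max([16, 93])
= compare 16 with list_max([93])
Base: list_max([93]) = 93
compare 16 with 93: max = 93
compare 50 with 93: max = 93
compare 7 with 93: max = 93
compare 156 with 93: max = 156
compare 52 with 156: max = 156
compare 50 with 156: max = 156
compare 113 with 156: max = 156
= 156


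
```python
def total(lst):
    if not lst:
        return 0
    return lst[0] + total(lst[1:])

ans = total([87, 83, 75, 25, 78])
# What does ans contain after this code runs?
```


total([87, 83, 75, 25, 78])
= 87 + total([83, 75, 25, 78])
= 87 + 83 + total([75, 25, 78])
= 87 + 83 + 75 + total([25, 78])
= 87 + 83 + 75 + 25 + total([78])
= 87 + 83 + 75 + 25 + 78 + total([])
= 87 + 83 + 75 + 25 + 78 + 0
= 348


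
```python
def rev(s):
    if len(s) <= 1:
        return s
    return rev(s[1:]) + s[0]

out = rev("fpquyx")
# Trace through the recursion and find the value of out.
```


rev("fpquyx")
= rev("pquyx") + "f"
= rev("quyx") + "p" + "f"
= rev("uyx") + "q" + "p" + "f"
= rev("yx") + "u" + "q" + "p" + "f"
= rev("x") + "y" + "u" + "q" + "p" + "f"
= "x" + "y" + "u" + "q" + "p" + "f"
= "xyuqpf"


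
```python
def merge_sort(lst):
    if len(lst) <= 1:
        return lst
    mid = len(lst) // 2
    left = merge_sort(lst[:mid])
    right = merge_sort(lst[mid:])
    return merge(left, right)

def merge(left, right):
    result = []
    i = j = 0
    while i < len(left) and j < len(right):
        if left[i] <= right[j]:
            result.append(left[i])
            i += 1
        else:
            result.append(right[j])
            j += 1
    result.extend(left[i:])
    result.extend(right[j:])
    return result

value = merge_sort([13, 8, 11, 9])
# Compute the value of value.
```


merge_sort([13, 8, 11, 9])
Split into [13, 8] and [11, 9]
Left sorted: [8, 13]
Right sorted: [9, 11]
Merge [8, 13] and [9, 11]
= [8, 9, 11, 13]


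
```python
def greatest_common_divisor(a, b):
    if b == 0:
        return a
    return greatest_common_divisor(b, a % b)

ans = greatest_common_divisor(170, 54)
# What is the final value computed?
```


greatest_common_divisor(170, 54)
= greatest_common_divisor(54, 170 % 54) = greatest_common_divisor(54, 8)
= greatest_common_divisor(8, 54 % 8) = greatest_common_divisor(8, 6)
= greatest_common_divisor(6, 8 % 6) = greatest_common_divisor(6, 2)
= greatest_common_divisor(2, 6 % 2) = greatest_common_divisor(2, 0)
b == 0, return a = 2


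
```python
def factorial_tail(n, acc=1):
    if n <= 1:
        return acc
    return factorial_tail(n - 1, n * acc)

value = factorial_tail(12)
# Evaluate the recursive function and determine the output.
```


factorial_tail(12, 1)
= factorial_tail(11, 12 * 1) = factorial_tail(11, 12)
= factorial_tail(10, 11 * 12) = factorial_tail(10, 132)
= factorial_tail(9, 10 * 132) = factorial_tail(9, 1320)
= factorial_tail(8, 9 * 1320) = factorial_tail(8, 11880)
= factorial_tail(7, 8 * 11880) = factorial_tail(7, 95040)
= factorial_tail(6, 7 * 95040) = factorial_tail(6, 665280)
= factorial_tail(5, 6 * 665280) = factorial_tail(5, 3991680)
= factorial_tail(4, 5 * 3991680) = factorial_tail(4, 19958400)
= factorial_tail(3, 4 * 19958400) = factorial_tail(3, 79833600)
= factorial_tail(2, 3 * 79833600) = factorial_tail(2, 239500800)
= factorial_tail(1, 2 * 239500800) = factorial_tail(1, 479001600)
n <= 1, return acc = 479001600


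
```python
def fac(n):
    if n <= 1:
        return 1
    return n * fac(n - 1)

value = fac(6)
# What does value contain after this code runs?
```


fac(6)
= 6 * fac(5)
= 6 * 5 * fac(4)
= 6 * 5 * 4 * fac(3)
= 6 * 5 * 4 * 3 * fac(2)
= 6 * 5 * 4 * 3 * 2 * fac(1)
= 6 * 5 * 4 * 3 * 2 * 1
= 720


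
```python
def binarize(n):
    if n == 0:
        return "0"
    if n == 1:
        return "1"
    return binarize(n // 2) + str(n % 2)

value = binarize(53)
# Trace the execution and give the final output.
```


binarize(53)
= binarize(26) + "1"
= binarize(13) + "0" + "1"
= binarize(6) + "1" + "0" + "1"
= binarize(3) + "0" + "1" + "0" + "1"
= binarize(1) + "1" + "0" + "1" + "0" + "1"
= "1" + "1" + "0" + "1" + "0" + "1"
= "110101"


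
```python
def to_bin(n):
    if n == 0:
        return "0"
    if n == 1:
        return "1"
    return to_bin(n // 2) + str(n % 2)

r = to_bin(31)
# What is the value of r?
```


to_bin(31)
= to_bin(15) + "1"
= to_bin(7) + "1" + "1"
= to_bin(3) + "1" + "1" + "1"
= to_bin(1) + "1" + "1" + "1" + "1"
= "1" + "1" + "1" + "1" + "1"
= "11111"


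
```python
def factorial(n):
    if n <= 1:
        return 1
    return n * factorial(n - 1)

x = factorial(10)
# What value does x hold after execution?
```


factorial(10)
= 10 * factorial(9)
= 10 * 9 * factorial(8)
= 10 * 9 * 8 * factorial(7)
= 10 * 9 * 8 * 7 * factorial(6)
= 10 * 9 * 8 * 7 * 6 * factorial(5)
= 10 * 9 * 8 * 7 * 6 * 5 * factorial(4)
= 10 * 9 * 8 * 7 * 6 * 5 * 4 * factorial(3)
= 10 * 9 * 8 * 7 * 6 * 5 * 4 * 3 * factorial(2)
= 10 * 9 * 8 * 7 * 6 * 5 * 4 * 3 * 2 * factorial(1)
= 10 * 9 * 8 * 7 * 6 * 5 * 4 * 3 * 2 * 1
= 3628800


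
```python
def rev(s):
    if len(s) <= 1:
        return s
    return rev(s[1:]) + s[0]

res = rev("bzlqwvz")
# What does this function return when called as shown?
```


rev("bzlqwvz")
= rev("zlqwvz") + "b"
= rev("lqwvz") + "z" + "b"
= rev("qwvz") + "l" + "z" + "b"
= rev("wvz") + "q" + "l" + "z" + "b"
= rev("vz") + "w" + "q" + "l" + "z" + "b"
= rev("z") + "v" + "w" + "q" + "l" + "z" + "b"
= "z" + "v" + "w" + "q" + "l" + "z" + "b"
= "zvwqlzb"


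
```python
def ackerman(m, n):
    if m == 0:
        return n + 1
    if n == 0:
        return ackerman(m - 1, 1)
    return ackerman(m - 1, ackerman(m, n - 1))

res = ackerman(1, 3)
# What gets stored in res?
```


ackerman(1, 3)
= ackerman(0, ackerman(1, 2))
First compute ackerman(1, 2) = 4
= ackerman(0, 4)
= 5


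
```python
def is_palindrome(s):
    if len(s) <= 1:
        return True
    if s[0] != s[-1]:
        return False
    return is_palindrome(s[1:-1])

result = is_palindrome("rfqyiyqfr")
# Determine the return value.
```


is_palindrome("rfqyiyqfr")
"rfqyiyqfr": s[0]='r' == s[-1]='r' -> is_palindrome("fqyiyqf")
"fqyiyqf": s[0]='f' == s[-1]='f' -> is_palindrome("qyiyq")
"qyiyq": s[0]='q' == s[-1]='q' -> is_palindrome("yiy")
"yiy": s[0]='y' == s[-1]='y' -> is_palindrome("i")
"i": len <= 1 -> True
= True


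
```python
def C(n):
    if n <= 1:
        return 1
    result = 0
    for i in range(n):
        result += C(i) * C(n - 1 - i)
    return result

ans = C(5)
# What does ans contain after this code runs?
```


C(5)
= sum of C(i) * C(5-1-i) for i in 0..4
First compute sub-values bottom-up:
  C(0) = 1, C(1) = 1
  C(2) = 1*1 + 1*1 = 2
  C(3) = 1*2 + 1*1 + 2*1 = 5
  C(4) = 1*5 + 1*2 + 2*1 + 5*1 = 14
Now C(5):
  C(0)*C(4) = 1*14 = 14
  C(1)*C(3) = 1*5 = 5
  C(2)*C(2) = 2*2 = 4
  C(3)*C(1) = 5*1 = 5
  C(4)*C(0) = 14*1 = 14
= 14 + 5 + 4 + 5 + 14
= 42


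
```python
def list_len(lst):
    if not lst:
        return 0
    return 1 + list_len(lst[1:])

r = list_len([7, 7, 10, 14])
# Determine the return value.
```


list_len([7, 7, 10, 14])
= 1 + list_len([7, 10, 14])
= 1 + 1 + list_len([10, 14])
= 1 + 1 + 1 + list_len([14])
= 1 + 1 + 1 + 1 + list_len([])
= 1 + 1 + 1 + 1 + 0
= 4


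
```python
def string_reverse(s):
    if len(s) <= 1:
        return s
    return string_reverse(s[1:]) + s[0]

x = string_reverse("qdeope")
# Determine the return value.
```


string_reverse("qdeope")
= string_reverse("deope") + "q"
= string_reverse("eope") + "d" + "q"
= string_reverse("ope") + "e" + "d" + "q"
= string_reverse("pe") + "o" + "e" + "d" + "q"
= string_reverse("e") + "p" + "o" + "e" + "d" + "q"
= "e" + "p" + "o" + "e" + "d" + "q"
= "epoedq"


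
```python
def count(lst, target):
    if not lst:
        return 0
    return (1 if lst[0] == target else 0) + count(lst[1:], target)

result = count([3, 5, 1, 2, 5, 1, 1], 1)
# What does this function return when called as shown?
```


count([3, 5, 1, 2, 5, 1, 1], 1)
lst[0]=3 != 1: 0 + count([5, 1, 2, 5, 1, 1], 1)
lst[0]=5 != 1: 0 + count([1, 2, 5, 1, 1], 1)
lst[0]=1 == 1: 1 + count([2, 5, 1, 1], 1)
lst[0]=2 != 1: 0 + count([5, 1, 1], 1)
lst[0]=5 != 1: 0 + count([1, 1], 1)
lst[0]=1 == 1: 1 + count([1], 1)
lst[0]=1 == 1: 1 + count([], 1)
= 3


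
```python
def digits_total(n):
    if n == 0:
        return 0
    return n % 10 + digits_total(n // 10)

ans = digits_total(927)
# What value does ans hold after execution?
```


digits_total(927)
= 7 + digits_total(92)
= 7 + 2 + digits_total(9)
= 7 + 2 + 9 + digits_total(0)
= 7 + 2 + 9 + 0
= 18


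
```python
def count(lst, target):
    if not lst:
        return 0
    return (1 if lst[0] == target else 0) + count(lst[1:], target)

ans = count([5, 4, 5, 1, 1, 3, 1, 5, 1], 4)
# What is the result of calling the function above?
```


count([5, 4, 5, 1, 1, 3, 1, 5, 1], 4)
lst[0]=5 != 4: 0 + count([4, 5, 1, 1, 3, 1, 5, 1], 4)
lst[0]=4 == 4: 1 + count([5, 1, 1, 3, 1, 5, 1], 4)
lst[0]=5 != 4: 0 + count([1, 1, 3, 1, 5, 1], 4)
lst[0]=1 != 4: 0 + count([1, 3, 1, 5, 1], 4)
lst[0]=1 != 4: 0 + count([3, 1, 5, 1], 4)
lst[0]=3 != 4: 0 + count([1, 5, 1], 4)
lst[0]=1 != 4: 0 + count([5, 1], 4)
lst[0]=5 != 4: 0 + count([1], 4)
lst[0]=1 != 4: 0 + count([], 4)
= 1


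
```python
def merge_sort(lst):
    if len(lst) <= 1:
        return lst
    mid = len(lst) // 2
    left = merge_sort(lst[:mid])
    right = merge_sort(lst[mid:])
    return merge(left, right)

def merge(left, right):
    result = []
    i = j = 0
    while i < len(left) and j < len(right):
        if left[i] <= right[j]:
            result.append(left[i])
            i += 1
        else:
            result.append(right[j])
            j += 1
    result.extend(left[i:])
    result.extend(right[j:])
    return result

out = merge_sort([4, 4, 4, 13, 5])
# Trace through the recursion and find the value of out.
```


merge_sort([4, 4, 4, 13, 5])
Split into [4, 4] and [4, 13, 5]
Left sorted: [4, 4]
Right sorted: [4, 5, 13]
Merge [4, 4] and [4, 5, 13]
= [4, 4, 4, 5, 13]


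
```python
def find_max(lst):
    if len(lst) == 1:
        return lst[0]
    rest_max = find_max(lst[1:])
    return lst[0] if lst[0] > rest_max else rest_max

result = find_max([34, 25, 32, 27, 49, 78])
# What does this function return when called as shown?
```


find_max([34, 25, 32, 27, 49, 78])
= compare 34 with find_max([25, 32, 27, 49, 78])
= compare 25 with find_max([32, 27, 49, 78])
= compare 32 with find_max([27, 49, 78])
= compare 27 with find_max([49, 78])
= compare 49 with find_max([78])
Base: find_max([78]) = 78
compare 49 with 78: max = 78
compare 27 with 78: max = 78
compare 32 with 78: max = 78
compare 25 with 78: max = 78
compare 34 with 78: max = 78
= 78


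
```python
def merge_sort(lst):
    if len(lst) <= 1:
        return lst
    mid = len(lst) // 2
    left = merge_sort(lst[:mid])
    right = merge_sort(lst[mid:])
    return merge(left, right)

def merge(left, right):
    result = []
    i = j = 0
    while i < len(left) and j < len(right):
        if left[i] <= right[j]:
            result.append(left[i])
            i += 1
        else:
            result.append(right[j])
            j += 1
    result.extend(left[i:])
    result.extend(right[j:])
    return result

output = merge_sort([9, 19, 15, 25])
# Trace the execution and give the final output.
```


merge_sort([9, 19, 15, 25])
Split into [9, 19] and [15, 25]
Left sorted: [9, 19]
Right sorted: [15, 25]
Merge [9, 19] and [15, 25]
= [9, 15, 19, 25]


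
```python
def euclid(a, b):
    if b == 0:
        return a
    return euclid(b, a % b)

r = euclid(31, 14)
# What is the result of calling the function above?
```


euclid(31, 14)
= euclid(14, 31 % 14) = euclid(14, 3)
= euclid(3, 14 % 3) = euclid(3, 2)
= euclid(2, 3 % 2) = euclid(2, 1)
= euclid(1, 2 % 1) = euclid(1, 0)
b == 0, return a = 1


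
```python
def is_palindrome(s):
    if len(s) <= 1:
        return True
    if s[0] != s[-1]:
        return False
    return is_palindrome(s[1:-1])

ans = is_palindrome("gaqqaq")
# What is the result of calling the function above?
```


is_palindrome("gaqqaq")
"gaqqaq": s[0]='g' != s[-1]='q' -> False
= False
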